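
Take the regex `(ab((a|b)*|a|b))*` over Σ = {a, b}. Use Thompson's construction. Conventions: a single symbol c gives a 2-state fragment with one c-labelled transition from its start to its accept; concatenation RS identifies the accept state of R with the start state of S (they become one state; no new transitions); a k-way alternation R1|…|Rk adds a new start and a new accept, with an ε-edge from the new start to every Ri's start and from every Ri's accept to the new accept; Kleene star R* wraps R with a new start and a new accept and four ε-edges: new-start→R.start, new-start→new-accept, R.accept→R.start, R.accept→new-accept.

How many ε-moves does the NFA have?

18

By structural recursion:
Each of the 6 symbol leaves contributes 0 ε-transitions.
  a|b : 4 ε-transitions
  (a|b)* : 8 ε-transitions
  (a|b)*|a|b : 14 ε-transitions
  ab((a|b)*|a|b) : 14 ε-transitions
  (ab((a|b)*|a|b))* : 18 ε-transitions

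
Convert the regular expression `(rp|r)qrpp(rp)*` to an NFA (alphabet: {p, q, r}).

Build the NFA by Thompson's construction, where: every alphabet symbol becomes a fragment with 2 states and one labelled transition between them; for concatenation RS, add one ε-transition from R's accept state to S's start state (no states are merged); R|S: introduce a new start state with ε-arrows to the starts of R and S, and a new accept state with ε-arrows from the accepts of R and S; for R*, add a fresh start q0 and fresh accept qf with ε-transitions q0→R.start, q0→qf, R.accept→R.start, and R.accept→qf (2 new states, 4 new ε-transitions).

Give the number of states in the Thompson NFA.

Bottom-up over the parse tree:
Each of the 9 symbol leaves contributes a 2-state fragment.
  rp — 4 states
  rp|r — 8 states
  rp — 4 states
  (rp)* — 6 states
  (rp|r)qrpp(rp)* — 22 states

22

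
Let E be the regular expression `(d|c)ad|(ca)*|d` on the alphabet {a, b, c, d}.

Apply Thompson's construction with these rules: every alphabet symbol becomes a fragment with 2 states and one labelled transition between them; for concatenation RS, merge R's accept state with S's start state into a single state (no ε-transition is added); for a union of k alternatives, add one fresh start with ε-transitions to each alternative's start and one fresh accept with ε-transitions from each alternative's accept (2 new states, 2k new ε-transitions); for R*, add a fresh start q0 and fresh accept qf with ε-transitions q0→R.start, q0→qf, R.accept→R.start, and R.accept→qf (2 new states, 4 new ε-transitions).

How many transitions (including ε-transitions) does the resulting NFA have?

By structural recursion:
Each of the 7 symbol leaves contributes 1 transition (1 symbol, 0 ε).
  d|c : 6 transitions (2 symbol, 4 ε)
  (d|c)ad : 8 transitions (4 symbol, 4 ε)
  ca : 2 transitions (2 symbol, 0 ε)
  (ca)* : 6 transitions (2 symbol, 4 ε)
  (d|c)ad|(ca)*|d : 21 transitions (7 symbol, 14 ε)

21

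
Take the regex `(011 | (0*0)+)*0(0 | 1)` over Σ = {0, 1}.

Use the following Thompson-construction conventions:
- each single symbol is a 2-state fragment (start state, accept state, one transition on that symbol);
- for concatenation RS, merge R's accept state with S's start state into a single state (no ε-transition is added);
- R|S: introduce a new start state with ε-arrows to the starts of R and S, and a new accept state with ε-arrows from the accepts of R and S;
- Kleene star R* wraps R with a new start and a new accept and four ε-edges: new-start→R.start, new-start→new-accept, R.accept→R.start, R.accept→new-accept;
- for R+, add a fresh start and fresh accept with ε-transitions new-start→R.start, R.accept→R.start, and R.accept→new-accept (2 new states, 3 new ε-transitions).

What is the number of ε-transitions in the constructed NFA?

19

Per subexpression:
Each of the 8 symbol leaves contributes 0 ε-transitions.
  011 = 0 ε-transitions
  0* = 4 ε-transitions
  0*0 = 4 ε-transitions
  (0*0)+ = 7 ε-transitions
  011 | (0*0)+ = 11 ε-transitions
  (011 | (0*0)+)* = 15 ε-transitions
  0 | 1 = 4 ε-transitions
  (011 | (0*0)+)*0(0 | 1) = 19 ε-transitions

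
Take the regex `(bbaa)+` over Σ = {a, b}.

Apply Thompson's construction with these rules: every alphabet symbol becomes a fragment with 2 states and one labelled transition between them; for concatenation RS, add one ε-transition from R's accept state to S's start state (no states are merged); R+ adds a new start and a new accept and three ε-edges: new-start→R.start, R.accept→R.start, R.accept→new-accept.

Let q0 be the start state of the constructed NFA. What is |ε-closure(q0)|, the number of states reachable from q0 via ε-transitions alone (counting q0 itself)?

2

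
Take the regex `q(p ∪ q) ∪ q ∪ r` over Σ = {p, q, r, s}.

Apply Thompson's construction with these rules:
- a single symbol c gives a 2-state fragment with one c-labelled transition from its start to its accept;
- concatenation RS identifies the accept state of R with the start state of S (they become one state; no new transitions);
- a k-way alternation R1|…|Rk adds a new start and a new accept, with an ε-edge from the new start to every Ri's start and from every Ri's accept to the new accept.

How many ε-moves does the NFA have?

10

Building bottom-up:
Each of the 5 symbol leaves contributes 0 ε-transitions.
  p ∪ q — 4 ε-transitions
  q(p ∪ q) — 4 ε-transitions
  q(p ∪ q) ∪ q ∪ r — 10 ε-transitions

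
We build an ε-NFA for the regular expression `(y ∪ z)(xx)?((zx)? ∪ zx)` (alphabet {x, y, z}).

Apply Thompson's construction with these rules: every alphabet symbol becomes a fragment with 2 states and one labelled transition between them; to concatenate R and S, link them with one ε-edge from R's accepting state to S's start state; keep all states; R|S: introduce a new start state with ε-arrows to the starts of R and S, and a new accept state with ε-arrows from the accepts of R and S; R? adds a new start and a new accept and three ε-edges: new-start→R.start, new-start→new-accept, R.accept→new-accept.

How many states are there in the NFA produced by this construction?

By structural recursion:
Each of the 8 symbol leaves contributes a 2-state fragment.
  y ∪ z = 6 states
  xx = 4 states
  (xx)? = 6 states
  zx = 4 states
  (zx)? = 6 states
  zx = 4 states
  (zx)? ∪ zx = 12 states
  (y ∪ z)(xx)?((zx)? ∪ zx) = 24 states

24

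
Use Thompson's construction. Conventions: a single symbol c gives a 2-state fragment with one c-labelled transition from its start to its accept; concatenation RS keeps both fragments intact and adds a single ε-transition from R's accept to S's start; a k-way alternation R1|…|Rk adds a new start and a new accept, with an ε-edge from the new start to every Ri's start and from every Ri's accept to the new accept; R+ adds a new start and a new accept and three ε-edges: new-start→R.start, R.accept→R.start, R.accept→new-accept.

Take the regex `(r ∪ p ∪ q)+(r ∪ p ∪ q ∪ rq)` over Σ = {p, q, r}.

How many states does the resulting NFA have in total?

22

Building bottom-up:
Each of the 8 symbol leaves contributes a 2-state fragment.
  r ∪ p ∪ q → 8 states
  (r ∪ p ∪ q)+ → 10 states
  rq → 4 states
  r ∪ p ∪ q ∪ rq → 12 states
  (r ∪ p ∪ q)+(r ∪ p ∪ q ∪ rq) → 22 states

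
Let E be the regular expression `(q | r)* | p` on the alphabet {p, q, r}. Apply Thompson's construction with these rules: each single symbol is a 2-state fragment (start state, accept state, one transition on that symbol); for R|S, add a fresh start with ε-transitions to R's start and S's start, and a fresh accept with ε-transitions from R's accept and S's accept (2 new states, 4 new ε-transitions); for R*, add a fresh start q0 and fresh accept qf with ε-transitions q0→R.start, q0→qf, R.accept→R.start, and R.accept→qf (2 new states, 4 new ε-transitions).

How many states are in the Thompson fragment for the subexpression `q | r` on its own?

Fragment for `q | r`:
Each of the 2 symbol leaves contributes a 2-state fragment.
  q | r → 6 states

6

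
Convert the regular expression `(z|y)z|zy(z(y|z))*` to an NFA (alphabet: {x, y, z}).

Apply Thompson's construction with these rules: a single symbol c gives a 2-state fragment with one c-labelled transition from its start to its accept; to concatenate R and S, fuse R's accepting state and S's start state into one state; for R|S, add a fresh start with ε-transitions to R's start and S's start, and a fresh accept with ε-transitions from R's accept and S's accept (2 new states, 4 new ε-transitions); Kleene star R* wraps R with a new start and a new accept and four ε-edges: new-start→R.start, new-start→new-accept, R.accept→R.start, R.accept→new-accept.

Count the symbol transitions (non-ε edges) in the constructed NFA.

8

Building bottom-up:
Each of the 8 symbol leaves contributes exactly 1 symbol transition.
  z|y → 2 symbol transitions
  (z|y)z → 3 symbol transitions
  y|z → 2 symbol transitions
  z(y|z) → 3 symbol transitions
  (z(y|z))* → 3 symbol transitions
  zy(z(y|z))* → 5 symbol transitions
  (z|y)z|zy(z(y|z))* → 8 symbol transitions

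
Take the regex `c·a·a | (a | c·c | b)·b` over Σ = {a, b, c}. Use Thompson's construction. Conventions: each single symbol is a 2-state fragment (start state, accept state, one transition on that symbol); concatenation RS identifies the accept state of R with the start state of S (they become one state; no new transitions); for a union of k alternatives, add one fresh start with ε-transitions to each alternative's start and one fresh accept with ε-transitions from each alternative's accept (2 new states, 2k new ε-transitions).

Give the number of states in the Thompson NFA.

16

Per subexpression:
Each of the 8 symbol leaves contributes a 2-state fragment.
  c·a·a → 4 states
  c·c → 3 states
  a | c·c | b → 9 states
  (a | c·c | b)·b → 10 states
  c·a·a | (a | c·c | b)·b → 16 states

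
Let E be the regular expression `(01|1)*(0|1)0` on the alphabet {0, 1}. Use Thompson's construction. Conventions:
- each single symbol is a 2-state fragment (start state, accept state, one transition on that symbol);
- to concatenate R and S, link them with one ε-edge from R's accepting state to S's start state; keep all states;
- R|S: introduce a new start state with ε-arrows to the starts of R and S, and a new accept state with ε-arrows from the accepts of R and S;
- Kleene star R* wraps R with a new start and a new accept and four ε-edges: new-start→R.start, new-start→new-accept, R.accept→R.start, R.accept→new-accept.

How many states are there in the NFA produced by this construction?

18

Per subexpression:
Each of the 6 symbol leaves contributes a 2-state fragment.
  01 : 4 states
  01|1 : 8 states
  (01|1)* : 10 states
  0|1 : 6 states
  (01|1)*(0|1)0 : 18 states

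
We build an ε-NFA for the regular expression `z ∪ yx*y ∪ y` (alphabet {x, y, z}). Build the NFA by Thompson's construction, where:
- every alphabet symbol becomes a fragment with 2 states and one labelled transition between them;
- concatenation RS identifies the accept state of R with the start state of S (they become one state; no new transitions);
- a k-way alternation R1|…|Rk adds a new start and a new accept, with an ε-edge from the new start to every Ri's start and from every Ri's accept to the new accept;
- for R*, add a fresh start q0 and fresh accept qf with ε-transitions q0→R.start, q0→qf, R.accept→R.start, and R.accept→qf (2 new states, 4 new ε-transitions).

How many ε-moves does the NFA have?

10

Building bottom-up:
Each of the 5 symbol leaves contributes 0 ε-transitions.
  x* — 4 ε-transitions
  yx*y — 4 ε-transitions
  z ∪ yx*y ∪ y — 10 ε-transitions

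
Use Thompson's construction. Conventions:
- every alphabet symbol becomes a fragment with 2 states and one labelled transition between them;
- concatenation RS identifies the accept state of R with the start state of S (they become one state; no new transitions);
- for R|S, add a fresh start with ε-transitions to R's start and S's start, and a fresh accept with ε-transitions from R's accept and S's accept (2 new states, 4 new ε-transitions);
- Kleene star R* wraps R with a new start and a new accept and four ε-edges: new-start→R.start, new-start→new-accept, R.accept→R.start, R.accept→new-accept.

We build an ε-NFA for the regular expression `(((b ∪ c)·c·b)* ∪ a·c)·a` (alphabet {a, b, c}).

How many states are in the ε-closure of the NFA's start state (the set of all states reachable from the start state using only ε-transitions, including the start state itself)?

8

Compute the ε-closure size of each fragment's start state recursively; a symbol fragment's start has no outgoing ε-edge, so its closure is just itself (size 1).
  b ∪ c — C = 1 + 1 + 1 = 3 (the new accept is not ε-reachable since no branch accepts ε)
  (b ∪ c)·c·b — C equals the left operand's closure size = 3 (its accept is not ε-reachable, so the closure stops there)
  ((b ∪ c)·c·b)* — new start has ε-edges to the inner start and to the new accept, so C = 2 + 3 = 5
  a·c — same as the first factor's closure: C = 1
  ((b ∪ c)·c·b)* ∪ a·c — new start ε-reaches every alternative's start; at least one alternative accepts ε, so the union's new accept is reached too: C = 1 + 5 + 1 + 1 = 8
  (((b ∪ c)·c·b)* ∪ a·c)·a — C = 8 + (1−1) = 8 (closure spills across the concat boundary because the left factor accepts ε)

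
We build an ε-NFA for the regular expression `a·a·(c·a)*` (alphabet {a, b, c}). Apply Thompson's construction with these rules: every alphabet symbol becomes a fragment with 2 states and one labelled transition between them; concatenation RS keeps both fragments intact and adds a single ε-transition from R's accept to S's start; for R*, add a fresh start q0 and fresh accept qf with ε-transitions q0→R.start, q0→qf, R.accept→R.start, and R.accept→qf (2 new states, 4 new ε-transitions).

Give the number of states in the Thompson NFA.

Per subexpression:
Each of the 4 symbol leaves contributes a 2-state fragment.
  c·a → 4 states
  (c·a)* → 6 states
  a·a·(c·a)* → 10 states

10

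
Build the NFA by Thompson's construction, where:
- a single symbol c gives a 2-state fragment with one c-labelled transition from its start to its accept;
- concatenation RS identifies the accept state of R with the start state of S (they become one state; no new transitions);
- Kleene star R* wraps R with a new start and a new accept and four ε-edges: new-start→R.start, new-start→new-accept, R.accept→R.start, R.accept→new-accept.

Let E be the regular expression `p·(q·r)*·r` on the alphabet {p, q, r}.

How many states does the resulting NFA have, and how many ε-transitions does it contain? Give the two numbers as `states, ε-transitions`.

Recursing over subexpressions:
Each of the 4 symbol leaves contributes 2 states and 0 ε-transitions.
  q·r — 3 states, 0 ε-transitions
  (q·r)* — 5 states, 4 ε-transitions
  p·(q·r)*·r — 7 states, 4 ε-transitions

7, 4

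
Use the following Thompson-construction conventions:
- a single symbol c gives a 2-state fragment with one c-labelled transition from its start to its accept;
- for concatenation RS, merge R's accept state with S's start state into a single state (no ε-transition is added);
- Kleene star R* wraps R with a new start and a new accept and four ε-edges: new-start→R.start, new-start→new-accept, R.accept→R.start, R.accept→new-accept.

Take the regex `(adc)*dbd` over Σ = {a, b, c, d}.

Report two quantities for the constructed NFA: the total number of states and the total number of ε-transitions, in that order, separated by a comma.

By structural recursion:
Each of the 6 symbol leaves contributes 2 states and 0 ε-transitions.
  adc = 4 states, 0 ε-transitions
  (adc)* = 6 states, 4 ε-transitions
  (adc)*dbd = 9 states, 4 ε-transitions

9, 4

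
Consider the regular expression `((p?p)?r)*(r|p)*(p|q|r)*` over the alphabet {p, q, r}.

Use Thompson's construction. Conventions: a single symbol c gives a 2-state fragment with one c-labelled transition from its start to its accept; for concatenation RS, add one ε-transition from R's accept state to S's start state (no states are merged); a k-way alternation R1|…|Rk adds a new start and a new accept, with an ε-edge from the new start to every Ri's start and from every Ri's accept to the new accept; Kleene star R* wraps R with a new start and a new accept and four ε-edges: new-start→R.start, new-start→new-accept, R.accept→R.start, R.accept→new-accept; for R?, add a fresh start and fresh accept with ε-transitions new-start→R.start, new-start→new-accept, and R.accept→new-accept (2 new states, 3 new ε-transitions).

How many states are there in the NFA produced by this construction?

30

Building bottom-up:
Each of the 8 symbol leaves contributes a 2-state fragment.
  p? — 4 states
  p?p — 6 states
  (p?p)? — 8 states
  (p?p)?r — 10 states
  ((p?p)?r)* — 12 states
  r|p — 6 states
  (r|p)* — 8 states
  p|q|r — 8 states
  (p|q|r)* — 10 states
  ((p?p)?r)*(r|p)*(p|q|r)* — 30 states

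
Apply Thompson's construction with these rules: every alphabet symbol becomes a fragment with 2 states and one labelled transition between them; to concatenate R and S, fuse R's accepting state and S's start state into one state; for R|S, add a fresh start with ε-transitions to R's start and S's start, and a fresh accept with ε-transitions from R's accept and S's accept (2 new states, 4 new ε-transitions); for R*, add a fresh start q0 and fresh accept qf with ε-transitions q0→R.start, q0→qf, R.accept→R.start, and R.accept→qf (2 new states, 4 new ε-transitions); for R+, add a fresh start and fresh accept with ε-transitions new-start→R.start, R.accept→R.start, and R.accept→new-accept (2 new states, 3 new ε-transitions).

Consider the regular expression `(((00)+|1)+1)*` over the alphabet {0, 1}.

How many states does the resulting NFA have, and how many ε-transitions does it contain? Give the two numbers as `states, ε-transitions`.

Building bottom-up:
Each of the 4 symbol leaves contributes 2 states and 0 ε-transitions.
  00 : 3 states, 0 ε-transitions
  (00)+ : 5 states, 3 ε-transitions
  (00)+|1 : 9 states, 7 ε-transitions
  ((00)+|1)+ : 11 states, 10 ε-transitions
  ((00)+|1)+1 : 12 states, 10 ε-transitions
  (((00)+|1)+1)* : 14 states, 14 ε-transitions

14, 14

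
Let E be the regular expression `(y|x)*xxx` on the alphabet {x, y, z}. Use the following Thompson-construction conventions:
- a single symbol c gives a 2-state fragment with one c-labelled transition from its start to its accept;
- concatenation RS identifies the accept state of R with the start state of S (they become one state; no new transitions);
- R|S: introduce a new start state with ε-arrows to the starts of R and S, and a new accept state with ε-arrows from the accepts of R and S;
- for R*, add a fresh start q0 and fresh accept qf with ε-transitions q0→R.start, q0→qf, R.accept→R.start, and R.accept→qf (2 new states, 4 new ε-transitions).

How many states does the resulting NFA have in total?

11

Recursing over subexpressions:
Each of the 5 symbol leaves contributes a 2-state fragment.
  y|x : 6 states
  (y|x)* : 8 states
  (y|x)*xxx : 11 states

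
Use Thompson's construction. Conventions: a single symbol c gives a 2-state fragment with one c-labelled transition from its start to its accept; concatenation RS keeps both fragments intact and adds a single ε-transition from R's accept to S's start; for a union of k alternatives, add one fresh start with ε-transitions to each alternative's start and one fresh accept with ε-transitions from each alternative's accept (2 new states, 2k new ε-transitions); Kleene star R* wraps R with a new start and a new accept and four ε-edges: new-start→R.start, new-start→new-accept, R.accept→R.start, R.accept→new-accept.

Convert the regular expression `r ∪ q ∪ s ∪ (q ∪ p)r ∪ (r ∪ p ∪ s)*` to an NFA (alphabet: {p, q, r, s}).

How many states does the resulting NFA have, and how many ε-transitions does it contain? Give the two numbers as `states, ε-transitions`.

26, 25

Building bottom-up:
Each of the 9 symbol leaves contributes 2 states and 0 ε-transitions.
  q ∪ p — 6 states, 4 ε-transitions
  (q ∪ p)r — 8 states, 5 ε-transitions
  r ∪ p ∪ s — 8 states, 6 ε-transitions
  (r ∪ p ∪ s)* — 10 states, 10 ε-transitions
  r ∪ q ∪ s ∪ (q ∪ p)r ∪ (r ∪ p ∪ s)* — 26 states, 25 ε-transitions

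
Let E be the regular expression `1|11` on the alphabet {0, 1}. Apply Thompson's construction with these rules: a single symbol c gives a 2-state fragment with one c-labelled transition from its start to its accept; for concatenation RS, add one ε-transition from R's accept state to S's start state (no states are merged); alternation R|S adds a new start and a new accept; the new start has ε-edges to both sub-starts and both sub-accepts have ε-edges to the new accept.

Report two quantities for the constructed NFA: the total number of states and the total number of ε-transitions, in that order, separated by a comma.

By structural recursion:
Each of the 3 symbol leaves contributes 2 states and 0 ε-transitions.
  11 = 4 states, 1 ε-transition
  1|11 = 8 states, 5 ε-transitions

8, 5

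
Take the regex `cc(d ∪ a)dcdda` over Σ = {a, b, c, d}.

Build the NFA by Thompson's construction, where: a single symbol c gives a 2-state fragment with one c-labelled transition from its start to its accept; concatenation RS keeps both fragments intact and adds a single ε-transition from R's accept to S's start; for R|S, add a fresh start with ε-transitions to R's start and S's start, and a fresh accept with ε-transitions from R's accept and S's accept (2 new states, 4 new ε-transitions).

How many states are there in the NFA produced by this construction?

20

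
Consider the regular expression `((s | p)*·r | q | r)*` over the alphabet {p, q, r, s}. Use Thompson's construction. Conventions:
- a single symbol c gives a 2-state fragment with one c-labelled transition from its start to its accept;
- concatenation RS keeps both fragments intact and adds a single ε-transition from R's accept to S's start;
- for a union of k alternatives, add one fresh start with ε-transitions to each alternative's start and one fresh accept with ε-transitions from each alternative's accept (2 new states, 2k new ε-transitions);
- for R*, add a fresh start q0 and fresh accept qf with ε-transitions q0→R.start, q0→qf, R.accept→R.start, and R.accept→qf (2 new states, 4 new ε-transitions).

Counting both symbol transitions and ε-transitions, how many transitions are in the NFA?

Recursing over subexpressions:
Each of the 5 symbol leaves contributes 1 transition (1 symbol, 0 ε).
  s | p → 6 transitions (2 symbol, 4 ε)
  (s | p)* → 10 transitions (2 symbol, 8 ε)
  (s | p)*·r → 12 transitions (3 symbol, 9 ε)
  (s | p)*·r | q | r → 20 transitions (5 symbol, 15 ε)
  ((s | p)*·r | q | r)* → 24 transitions (5 symbol, 19 ε)

24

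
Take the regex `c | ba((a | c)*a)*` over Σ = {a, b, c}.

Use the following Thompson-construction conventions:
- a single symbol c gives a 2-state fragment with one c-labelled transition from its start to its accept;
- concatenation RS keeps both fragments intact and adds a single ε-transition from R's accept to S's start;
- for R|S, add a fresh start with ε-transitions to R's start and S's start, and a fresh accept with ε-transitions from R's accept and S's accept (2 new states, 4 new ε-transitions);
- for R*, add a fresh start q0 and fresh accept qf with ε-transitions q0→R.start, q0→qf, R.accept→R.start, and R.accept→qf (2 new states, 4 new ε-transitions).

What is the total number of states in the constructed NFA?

20

Recursing over subexpressions:
Each of the 6 symbol leaves contributes a 2-state fragment.
  a | c → 6 states
  (a | c)* → 8 states
  (a | c)*a → 10 states
  ((a | c)*a)* → 12 states
  ba((a | c)*a)* → 16 states
  c | ba((a | c)*a)* → 20 states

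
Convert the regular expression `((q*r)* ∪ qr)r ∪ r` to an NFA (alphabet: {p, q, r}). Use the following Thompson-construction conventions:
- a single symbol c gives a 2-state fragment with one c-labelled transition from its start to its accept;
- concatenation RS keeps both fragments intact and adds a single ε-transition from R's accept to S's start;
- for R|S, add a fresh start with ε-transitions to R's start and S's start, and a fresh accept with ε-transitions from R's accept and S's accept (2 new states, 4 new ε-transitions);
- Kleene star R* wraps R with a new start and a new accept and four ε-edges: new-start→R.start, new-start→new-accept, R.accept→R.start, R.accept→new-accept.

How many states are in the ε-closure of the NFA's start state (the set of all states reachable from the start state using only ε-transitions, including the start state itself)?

Work bottom-up. For each fragment F, track |ε-closure(F.start)| and whether F's accept lies in that closure (i.e. whether F accepts ε). A single-symbol fragment has closure size 1 and does not accept ε.
  q* → |ε-closure| = 1 (new start) + 1 (body) + 1 (new accept) = 3
  q*r → |ε-closure| = 3 + 1 = 4 (closure spills across the concat boundary because the left factor accepts ε)
  (q*r)* → |ε-closure| = 1 (new start) + 4 (body) + 1 (new accept) = 6
  qr → |ε-closure| equals the left operand's closure size = 1 (its accept is not ε-reachable, so the closure stops there)
  (q*r)* ∪ qr → |ε-closure| = 1 (new start) + (6 + 1) + 1 (new accept, since some branch ε-reaches its own accept) = 9
  ((q*r)* ∪ qr)r → the left operand accepts ε, so the closure extends into the next operand (via the concat ε-link); |ε-closure| = 9 + 1 = 10
  ((q*r)* ∪ qr)r ∪ r → |ε-closure| = 1 + 10 + 1 = 12 (the new accept is not ε-reachable since no branch accepts ε)

12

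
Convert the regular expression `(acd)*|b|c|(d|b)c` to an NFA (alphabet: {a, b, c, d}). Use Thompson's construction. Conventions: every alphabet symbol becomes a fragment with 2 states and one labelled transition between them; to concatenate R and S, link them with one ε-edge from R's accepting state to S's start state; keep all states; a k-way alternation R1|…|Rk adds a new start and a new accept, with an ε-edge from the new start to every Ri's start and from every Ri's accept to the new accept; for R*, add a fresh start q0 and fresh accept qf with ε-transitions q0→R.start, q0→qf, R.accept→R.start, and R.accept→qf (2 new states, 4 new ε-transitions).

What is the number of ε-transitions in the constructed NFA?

19

Building bottom-up:
Each of the 8 symbol leaves contributes 0 ε-transitions.
  acd = 2 ε-transitions
  (acd)* = 6 ε-transitions
  d|b = 4 ε-transitions
  (d|b)c = 5 ε-transitions
  (acd)*|b|c|(d|b)c = 19 ε-transitions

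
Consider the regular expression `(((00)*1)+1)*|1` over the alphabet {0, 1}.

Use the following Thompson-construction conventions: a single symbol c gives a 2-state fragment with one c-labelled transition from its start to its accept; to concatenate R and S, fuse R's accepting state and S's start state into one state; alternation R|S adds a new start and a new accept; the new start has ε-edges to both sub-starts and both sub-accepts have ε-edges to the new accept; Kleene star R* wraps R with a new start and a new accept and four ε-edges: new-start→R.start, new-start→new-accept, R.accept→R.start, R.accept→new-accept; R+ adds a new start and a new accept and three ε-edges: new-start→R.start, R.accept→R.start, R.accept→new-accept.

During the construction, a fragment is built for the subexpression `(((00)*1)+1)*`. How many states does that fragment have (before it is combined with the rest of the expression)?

11

Fragment for `(((00)*1)+1)*`:
Each of the 4 symbol leaves contributes a 2-state fragment.
  00 → 3 states
  (00)* → 5 states
  (00)*1 → 6 states
  ((00)*1)+ → 8 states
  ((00)*1)+1 → 9 states
  (((00)*1)+1)* → 11 states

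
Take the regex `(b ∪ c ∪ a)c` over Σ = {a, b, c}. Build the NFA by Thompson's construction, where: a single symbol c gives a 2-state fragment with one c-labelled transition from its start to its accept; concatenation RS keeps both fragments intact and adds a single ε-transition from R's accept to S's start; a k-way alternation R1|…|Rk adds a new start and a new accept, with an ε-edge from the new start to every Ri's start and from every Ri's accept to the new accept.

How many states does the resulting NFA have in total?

10

Recursing over subexpressions:
Each of the 4 symbol leaves contributes a 2-state fragment.
  b ∪ c ∪ a — 8 states
  (b ∪ c ∪ a)c — 10 states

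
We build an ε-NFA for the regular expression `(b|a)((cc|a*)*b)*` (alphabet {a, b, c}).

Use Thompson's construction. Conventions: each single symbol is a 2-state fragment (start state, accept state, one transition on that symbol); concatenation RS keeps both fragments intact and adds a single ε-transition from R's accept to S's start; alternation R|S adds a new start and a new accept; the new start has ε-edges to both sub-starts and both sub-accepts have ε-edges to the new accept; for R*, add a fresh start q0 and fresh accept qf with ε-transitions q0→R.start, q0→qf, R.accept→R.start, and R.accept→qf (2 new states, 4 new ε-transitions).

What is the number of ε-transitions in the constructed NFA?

Building bottom-up:
Each of the 6 symbol leaves contributes 0 ε-transitions.
  b|a → 4 ε-transitions
  cc → 1 ε-transition
  a* → 4 ε-transitions
  cc|a* → 9 ε-transitions
  (cc|a*)* → 13 ε-transitions
  (cc|a*)*b → 14 ε-transitions
  ((cc|a*)*b)* → 18 ε-transitions
  (b|a)((cc|a*)*b)* → 23 ε-transitions

23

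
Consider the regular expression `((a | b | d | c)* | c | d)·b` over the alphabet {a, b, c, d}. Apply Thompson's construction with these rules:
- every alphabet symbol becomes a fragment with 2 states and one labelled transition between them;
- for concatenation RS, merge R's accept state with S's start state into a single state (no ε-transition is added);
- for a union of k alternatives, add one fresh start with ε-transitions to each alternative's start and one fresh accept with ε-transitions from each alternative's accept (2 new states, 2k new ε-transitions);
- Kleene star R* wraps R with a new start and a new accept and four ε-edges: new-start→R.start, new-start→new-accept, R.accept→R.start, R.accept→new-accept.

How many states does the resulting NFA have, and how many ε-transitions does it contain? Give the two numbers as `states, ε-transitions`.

By structural recursion:
Each of the 7 symbol leaves contributes 2 states and 0 ε-transitions.
  a | b | d | c : 10 states, 8 ε-transitions
  (a | b | d | c)* : 12 states, 12 ε-transitions
  (a | b | d | c)* | c | d : 18 states, 18 ε-transitions
  ((a | b | d | c)* | c | d)·b : 19 states, 18 ε-transitions

19, 18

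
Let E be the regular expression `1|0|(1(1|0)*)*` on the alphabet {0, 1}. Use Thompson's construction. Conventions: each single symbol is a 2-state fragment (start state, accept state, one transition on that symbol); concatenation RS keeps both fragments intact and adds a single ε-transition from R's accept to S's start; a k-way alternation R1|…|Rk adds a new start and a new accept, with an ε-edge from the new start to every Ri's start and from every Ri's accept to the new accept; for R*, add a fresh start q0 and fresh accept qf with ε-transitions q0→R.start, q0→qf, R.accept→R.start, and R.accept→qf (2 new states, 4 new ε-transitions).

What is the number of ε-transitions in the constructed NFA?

Building bottom-up:
Each of the 5 symbol leaves contributes 0 ε-transitions.
  1|0 : 4 ε-transitions
  (1|0)* : 8 ε-transitions
  1(1|0)* : 9 ε-transitions
  (1(1|0)*)* : 13 ε-transitions
  1|0|(1(1|0)*)* : 19 ε-transitions

19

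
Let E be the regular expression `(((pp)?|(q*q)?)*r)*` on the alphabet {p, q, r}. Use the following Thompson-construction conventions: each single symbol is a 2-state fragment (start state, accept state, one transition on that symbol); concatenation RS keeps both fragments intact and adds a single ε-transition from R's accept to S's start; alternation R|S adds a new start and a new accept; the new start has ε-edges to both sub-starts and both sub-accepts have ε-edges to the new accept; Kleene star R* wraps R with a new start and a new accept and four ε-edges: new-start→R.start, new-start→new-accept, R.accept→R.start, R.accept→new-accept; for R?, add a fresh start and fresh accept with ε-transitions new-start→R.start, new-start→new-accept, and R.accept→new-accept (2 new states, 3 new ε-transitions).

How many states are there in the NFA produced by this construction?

22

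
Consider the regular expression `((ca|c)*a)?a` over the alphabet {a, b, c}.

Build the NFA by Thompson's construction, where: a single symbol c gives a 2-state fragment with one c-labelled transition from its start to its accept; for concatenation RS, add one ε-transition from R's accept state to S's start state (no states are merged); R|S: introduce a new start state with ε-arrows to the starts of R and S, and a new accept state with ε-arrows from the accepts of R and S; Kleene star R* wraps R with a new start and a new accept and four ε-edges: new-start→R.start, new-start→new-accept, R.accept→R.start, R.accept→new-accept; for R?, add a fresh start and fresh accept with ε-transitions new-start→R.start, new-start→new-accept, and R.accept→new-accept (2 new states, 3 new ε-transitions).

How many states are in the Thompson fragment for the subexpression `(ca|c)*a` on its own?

Fragment for `(ca|c)*a`:
Each of the 4 symbol leaves contributes a 2-state fragment.
  ca : 4 states
  ca|c : 8 states
  (ca|c)* : 10 states
  (ca|c)*a : 12 states

12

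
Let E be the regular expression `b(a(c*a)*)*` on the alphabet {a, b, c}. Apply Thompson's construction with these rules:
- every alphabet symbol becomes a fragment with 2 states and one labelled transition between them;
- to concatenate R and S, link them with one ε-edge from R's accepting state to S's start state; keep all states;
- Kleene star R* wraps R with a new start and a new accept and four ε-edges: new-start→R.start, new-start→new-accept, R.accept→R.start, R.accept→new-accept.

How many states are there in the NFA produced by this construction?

Building bottom-up:
Each of the 4 symbol leaves contributes a 2-state fragment.
  c* — 4 states
  c*a — 6 states
  (c*a)* — 8 states
  a(c*a)* — 10 states
  (a(c*a)*)* — 12 states
  b(a(c*a)*)* — 14 states

14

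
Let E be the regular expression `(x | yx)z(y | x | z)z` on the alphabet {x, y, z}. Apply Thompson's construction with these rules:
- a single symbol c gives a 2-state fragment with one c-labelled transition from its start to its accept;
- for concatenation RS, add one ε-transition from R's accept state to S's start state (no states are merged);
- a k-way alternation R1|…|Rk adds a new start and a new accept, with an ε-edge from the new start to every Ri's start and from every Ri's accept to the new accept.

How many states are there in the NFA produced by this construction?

Per subexpression:
Each of the 8 symbol leaves contributes a 2-state fragment.
  yx = 4 states
  x | yx = 8 states
  y | x | z = 8 states
  (x | yx)z(y | x | z)z = 20 states

20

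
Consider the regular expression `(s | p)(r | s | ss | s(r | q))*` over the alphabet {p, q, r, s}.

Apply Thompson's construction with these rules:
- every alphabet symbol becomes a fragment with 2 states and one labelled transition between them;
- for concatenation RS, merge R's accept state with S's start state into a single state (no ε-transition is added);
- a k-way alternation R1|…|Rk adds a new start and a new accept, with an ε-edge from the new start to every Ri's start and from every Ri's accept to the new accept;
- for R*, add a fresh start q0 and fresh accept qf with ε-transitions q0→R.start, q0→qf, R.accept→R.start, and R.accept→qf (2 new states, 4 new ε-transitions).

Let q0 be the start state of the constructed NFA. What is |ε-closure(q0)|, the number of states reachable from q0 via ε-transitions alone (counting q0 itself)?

Compute the ε-closure size of each fragment's start state recursively; a symbol fragment's start has no outgoing ε-edge, so its closure is just itself (size 1).
  s | p — |closure| = 1 + 1 + 1 = 3 (the new accept is not ε-reachable since no branch accepts ε)
  ss — same as the first factor's closure: |closure| = 1
  r | q — new start ε-reaches every alternative's start; none of them accept ε, so the new accept is not reached: |closure| = 1 + 1 + 1 = 3
  s(r | q) — same as the first factor's closure: |closure| = 1
  r | s | ss | s(r | q) — |closure| = 1 + 1 + 1 + 1 + 1 = 5 (the new accept is not ε-reachable since no branch accepts ε)
  (r | s | ss | s(r | q))* — new start has ε-edges to the inner start and to the new accept, so |closure| = 2 + 5 = 7
  (s | p)(r | s | ss | s(r | q))* — same as the first factor's closure: |closure| = 3

3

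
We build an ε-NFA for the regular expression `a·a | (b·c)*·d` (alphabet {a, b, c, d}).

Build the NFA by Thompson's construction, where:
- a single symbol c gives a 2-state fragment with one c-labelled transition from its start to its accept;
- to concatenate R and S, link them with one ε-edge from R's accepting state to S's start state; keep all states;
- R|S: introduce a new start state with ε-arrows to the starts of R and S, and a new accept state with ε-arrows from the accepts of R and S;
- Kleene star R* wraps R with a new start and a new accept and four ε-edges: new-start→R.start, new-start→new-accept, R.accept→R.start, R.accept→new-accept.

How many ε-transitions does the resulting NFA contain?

Recursing over subexpressions:
Each of the 5 symbol leaves contributes 0 ε-transitions.
  a·a = 1 ε-transition
  b·c = 1 ε-transition
  (b·c)* = 5 ε-transitions
  (b·c)*·d = 6 ε-transitions
  a·a | (b·c)*·d = 11 ε-transitions

11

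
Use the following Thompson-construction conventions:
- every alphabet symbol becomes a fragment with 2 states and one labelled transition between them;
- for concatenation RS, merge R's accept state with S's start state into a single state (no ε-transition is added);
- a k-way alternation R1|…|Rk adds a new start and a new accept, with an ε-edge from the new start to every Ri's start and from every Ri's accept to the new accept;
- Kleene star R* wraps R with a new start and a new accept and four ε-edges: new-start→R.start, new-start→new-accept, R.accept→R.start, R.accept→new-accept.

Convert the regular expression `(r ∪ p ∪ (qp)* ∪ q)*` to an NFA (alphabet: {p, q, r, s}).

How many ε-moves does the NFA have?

16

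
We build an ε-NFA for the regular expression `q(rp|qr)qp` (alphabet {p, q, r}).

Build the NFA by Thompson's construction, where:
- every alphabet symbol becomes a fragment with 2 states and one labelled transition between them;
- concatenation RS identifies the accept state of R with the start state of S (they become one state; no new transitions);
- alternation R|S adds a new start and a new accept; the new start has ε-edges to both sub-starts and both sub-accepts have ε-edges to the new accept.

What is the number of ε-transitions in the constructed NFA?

Building bottom-up:
Each of the 7 symbol leaves contributes 0 ε-transitions.
  rp → 0 ε-transitions
  qr → 0 ε-transitions
  rp|qr → 4 ε-transitions
  q(rp|qr)qp → 4 ε-transitions

4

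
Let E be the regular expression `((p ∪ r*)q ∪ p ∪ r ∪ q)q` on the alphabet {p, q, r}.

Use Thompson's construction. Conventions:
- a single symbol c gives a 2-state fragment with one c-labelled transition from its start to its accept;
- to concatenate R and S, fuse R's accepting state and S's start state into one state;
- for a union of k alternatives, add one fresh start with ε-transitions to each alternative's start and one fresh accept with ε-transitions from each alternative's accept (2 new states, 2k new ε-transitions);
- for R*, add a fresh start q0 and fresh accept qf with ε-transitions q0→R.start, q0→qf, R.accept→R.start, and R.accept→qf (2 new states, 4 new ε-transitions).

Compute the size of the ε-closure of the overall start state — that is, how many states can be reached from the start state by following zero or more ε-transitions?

10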